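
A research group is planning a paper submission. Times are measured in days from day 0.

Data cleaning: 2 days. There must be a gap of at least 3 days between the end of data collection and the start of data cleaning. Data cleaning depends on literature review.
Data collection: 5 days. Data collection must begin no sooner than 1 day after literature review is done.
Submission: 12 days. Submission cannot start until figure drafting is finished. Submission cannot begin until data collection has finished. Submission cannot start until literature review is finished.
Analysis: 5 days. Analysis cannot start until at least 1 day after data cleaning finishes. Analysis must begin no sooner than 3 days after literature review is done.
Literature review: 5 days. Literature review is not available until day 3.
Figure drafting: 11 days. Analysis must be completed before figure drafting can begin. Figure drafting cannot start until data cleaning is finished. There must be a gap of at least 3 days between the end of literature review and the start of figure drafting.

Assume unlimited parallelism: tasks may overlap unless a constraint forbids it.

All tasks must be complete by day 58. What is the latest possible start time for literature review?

Submission must finish by day 58; it takes 12 days, so it must start by 58 − 12 = day 46.
Figure drafting must finish before submission (must start by day 46). With an 11-day duration, figure drafting must start by 46 − 11 = day 35.
Analysis feeds into figure drafting (must start by day 35); so analysis must finish by day 35 and therefore start by day 30.
Data cleaning must finish in time for analysis (must start by day 30, minus 1-day gap → day 29); figure drafting (must start by day 35). The tightest is day 29, so data cleaning must start by 29 − 2 = day 27.
Data collection has several dependents: data cleaning (must start by day 27, minus 3-day gap → day 24); submission (must start by day 46). The earliest of those limits is day 24, so data collection must start by 24 − 5 = day 19.
For literature review: data collection (must start by day 19, minus 1-day gap → day 18); data cleaning (must start by day 27); analysis (must start by day 30, minus 3-day gap → day 27); figure drafting (must start by day 35, minus 3-day gap → day 32); submission (must start by day 46). The most restrictive is day 18; with a 5-day duration, literature review must start by day 13.

13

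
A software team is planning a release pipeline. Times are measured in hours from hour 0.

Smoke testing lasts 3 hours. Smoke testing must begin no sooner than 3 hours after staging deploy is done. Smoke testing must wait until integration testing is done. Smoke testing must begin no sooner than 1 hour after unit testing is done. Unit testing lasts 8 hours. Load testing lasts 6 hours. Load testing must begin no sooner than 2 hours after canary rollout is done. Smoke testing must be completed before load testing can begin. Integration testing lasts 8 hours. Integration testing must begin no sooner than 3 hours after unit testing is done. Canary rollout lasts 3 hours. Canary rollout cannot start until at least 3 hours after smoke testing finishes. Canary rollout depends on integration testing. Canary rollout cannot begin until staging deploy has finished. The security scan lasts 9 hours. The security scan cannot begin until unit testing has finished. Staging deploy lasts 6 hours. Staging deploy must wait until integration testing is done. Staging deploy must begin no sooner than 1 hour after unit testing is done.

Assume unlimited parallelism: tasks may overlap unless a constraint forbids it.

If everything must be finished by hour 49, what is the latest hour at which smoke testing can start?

Load testing must finish by hour 49; it takes 6 hours, so it must start by 49 − 6 = hour 43.
Since load testing (must start by hour 43, minus 2-hour gap → hour 41) depends on it, canary rollout must finish by hour 41. Backing off its 3-hour duration gives a latest start of hour 38.
Smoke testing has several dependents: canary rollout (must start by hour 38, minus 3-hour gap → hour 35); load testing (must start by hour 43). The earliest of those limits is hour 35, so smoke testing must start by 35 − 3 = hour 32.

32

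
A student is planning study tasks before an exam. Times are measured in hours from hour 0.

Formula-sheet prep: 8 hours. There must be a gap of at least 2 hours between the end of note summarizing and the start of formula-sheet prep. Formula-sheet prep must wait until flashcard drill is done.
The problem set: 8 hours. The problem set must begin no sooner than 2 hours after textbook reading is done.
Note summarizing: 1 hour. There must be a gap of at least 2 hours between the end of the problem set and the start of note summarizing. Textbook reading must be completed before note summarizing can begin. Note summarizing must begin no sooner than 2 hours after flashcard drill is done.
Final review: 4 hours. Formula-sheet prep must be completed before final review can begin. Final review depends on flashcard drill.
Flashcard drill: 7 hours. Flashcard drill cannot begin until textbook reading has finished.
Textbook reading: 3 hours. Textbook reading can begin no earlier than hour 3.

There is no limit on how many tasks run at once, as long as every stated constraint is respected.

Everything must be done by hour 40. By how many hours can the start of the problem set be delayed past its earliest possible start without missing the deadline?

7

Textbook reading cannot begin until its own release at hour 3. It runs from hour 3 to 3 + 3 = hour 6.
The problem set cannot begin until textbook reading (finishes hour 6, plus 2-hour gap → hour 8). It runs from hour 8 to 8 + 8 = hour 16.

Working backward from the deadline:
Final review has no dependents, so it just needs to finish by hour 40. Starting by 40 − 4 = hour 36 achieves that.
Formula-sheet prep must finish before final review (must start by hour 36). With an 8-hour duration, formula-sheet prep must start by 36 − 8 = hour 28.
Note summarizing must finish before formula-sheet prep (must start by hour 28, minus 2-hour gap → hour 26). With a 1-hour duration, note summarizing must start by 26 − 1 = hour 25.
Since note summarizing (must start by hour 25, minus 2-hour gap → hour 23) depends on it, the problem set must finish by hour 23. Backing off its 8-hour duration gives a latest start of hour 15.
So the problem set can start as early as hour 8 and as late as hour 15, giving 15 − 8 = 7 hours of slack.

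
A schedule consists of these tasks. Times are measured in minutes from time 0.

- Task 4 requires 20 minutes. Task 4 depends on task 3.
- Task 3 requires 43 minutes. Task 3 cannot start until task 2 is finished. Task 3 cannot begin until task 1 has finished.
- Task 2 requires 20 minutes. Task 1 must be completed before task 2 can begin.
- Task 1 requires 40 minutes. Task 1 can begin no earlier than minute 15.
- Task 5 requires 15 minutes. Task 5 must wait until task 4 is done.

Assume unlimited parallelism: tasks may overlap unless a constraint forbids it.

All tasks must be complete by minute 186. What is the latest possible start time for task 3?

108

Task 5 must finish by minute 186; it takes 15 minutes, so it must start by 186 − 15 = minute 171.
Task 4 feeds into task 5 (must start by minute 171); so task 4 must finish by minute 171 and therefore start by minute 151.
Task 3 must finish before task 4 (must start by minute 151). With a 43-minute duration, task 3 must start by 151 − 43 = minute 108.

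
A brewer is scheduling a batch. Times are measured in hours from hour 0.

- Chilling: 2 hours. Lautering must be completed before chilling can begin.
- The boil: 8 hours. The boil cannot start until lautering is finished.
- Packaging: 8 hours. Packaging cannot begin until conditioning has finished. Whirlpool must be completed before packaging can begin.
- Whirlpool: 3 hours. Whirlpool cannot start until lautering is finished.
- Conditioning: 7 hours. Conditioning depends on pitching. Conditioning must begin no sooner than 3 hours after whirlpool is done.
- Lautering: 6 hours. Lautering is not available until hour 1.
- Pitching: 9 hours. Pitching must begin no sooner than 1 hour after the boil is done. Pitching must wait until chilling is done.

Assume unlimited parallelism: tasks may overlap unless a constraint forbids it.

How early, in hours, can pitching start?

16

Lautering cannot begin until its own release at hour 1. It runs from hour 1 to 1 + 6 = hour 7.
After lautering (finishes hour 7), chilling can start at hour 7 and finishes at hour 9.
After lautering (finishes hour 7), the boil can start at hour 7 and finishes at hour 15.
Pitching waits on the boil (finishes hour 15, plus 1-hour gap → hour 16); chilling (finishes hour 9). The latest of these is hour 16, which is the earliest pitching can start.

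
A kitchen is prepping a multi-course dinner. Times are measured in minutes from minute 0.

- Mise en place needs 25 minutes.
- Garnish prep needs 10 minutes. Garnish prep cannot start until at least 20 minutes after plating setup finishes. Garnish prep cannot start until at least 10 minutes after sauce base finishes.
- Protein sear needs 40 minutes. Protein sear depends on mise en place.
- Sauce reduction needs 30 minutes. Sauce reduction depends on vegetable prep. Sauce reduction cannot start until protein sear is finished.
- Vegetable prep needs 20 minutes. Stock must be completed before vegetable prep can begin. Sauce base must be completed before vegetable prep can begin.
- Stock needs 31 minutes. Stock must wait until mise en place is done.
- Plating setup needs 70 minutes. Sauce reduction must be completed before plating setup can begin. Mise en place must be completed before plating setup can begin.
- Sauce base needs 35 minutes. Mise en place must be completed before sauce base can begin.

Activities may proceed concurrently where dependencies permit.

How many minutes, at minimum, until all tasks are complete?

Mise en place can start immediately at minute 0; it finishes at minute 25.
After mise en place (finishes minute 25), protein sear can start at minute 25 and finishes at minute 65.
Sauce base waits on mise en place (finishes minute 25), so it starts at minute 25 and finishes at 25 + 35 = minute 60.
Stock waits on mise en place (finishes minute 25), so it starts at minute 25 and finishes at 25 + 31 = minute 56.
Vegetable prep has to wait for stock (finishes minute 56); sauce base (finishes minute 60). The latest of these is minute 60, so vegetable prep runs minute 60 to 60 + 20 = minute 80.
Sauce reduction cannot start until vegetable prep (finishes minute 80); protein sear (finishes minute 65). The controlling bound is minute 80, so sauce reduction finishes at 80 + 30 = minute 110.
For plating setup: sauce reduction (finishes minute 110); mise en place (finishes minute 25). Taking the maximum gives a start of minute 110, and it finishes at 110 + 70 = minute 180.
Garnish prep needs all of plating setup (finishes minute 180, plus 20-minute gap → minute 200); sauce base (finishes minute 60, plus 10-minute gap → minute 70). That puts its earliest start at minute 200; it finishes at 200 + 10 = minute 210.
All tasks are finished once the last one completes. Finish times: Mise en place at 25, Stock at 56, Sauce base at 60, Protein sear at 65, Vegetable prep at 80, Sauce reduction at 110, Plating setup at 180, Garnish prep at 210. The latest is minute 210.

210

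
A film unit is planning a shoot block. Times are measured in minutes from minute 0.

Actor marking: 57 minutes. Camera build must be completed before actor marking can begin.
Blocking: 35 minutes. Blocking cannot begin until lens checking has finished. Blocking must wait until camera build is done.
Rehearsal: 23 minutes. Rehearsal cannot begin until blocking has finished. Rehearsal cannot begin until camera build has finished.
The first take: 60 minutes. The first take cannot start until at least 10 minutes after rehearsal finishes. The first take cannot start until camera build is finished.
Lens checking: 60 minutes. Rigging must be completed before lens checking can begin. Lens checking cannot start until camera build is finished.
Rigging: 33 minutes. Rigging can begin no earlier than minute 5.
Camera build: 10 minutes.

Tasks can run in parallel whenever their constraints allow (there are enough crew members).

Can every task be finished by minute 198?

No

Camera build can start immediately at minute 0; it finishes at minute 10.
Actor marking waits on camera build (finishes minute 10), so it starts at minute 10 and finishes at 10 + 57 = minute 67.
Rigging waits on its own release at minute 5, so it starts at minute 5 and finishes at 5 + 33 = minute 38.
Lens checking has to wait for rigging (finishes minute 38); camera build (finishes minute 10). The latest of these is minute 38, so lens checking runs minute 38 to 38 + 60 = minute 98.
Blocking cannot start until lens checking (finishes minute 98); camera build (finishes minute 10). The controlling bound is minute 98, so blocking finishes at 98 + 35 = minute 133.
For rehearsal: blocking (finishes minute 133); camera build (finishes minute 10). Taking the maximum gives a start of minute 133, and it finishes at 133 + 23 = minute 156.
For the first take: rehearsal (finishes minute 156, plus 10-minute gap → minute 166); camera build (finishes minute 10). Taking the maximum gives a start of minute 166, and it finishes at 166 + 60 = minute 226.
The earliest everything can be done is minute 226, which is after the deadline of 198, so it is not possible.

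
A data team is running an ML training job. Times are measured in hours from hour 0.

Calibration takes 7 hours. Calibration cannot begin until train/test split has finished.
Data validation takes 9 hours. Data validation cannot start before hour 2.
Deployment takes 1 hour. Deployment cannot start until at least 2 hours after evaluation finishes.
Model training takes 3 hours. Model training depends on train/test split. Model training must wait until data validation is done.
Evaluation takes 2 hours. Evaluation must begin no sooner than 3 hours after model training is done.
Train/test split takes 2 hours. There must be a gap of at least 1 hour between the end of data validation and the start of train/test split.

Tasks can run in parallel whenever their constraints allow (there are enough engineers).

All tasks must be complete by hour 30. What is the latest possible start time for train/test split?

Deployment has no dependents, so it just needs to finish by hour 30. Starting by 30 − 1 = hour 29 achieves that.
Evaluation has to be done before deployment (must start by hour 29, minus 2-hour gap → hour 27). That means finishing by hour 27, i.e. starting by 27 − 2 = hour 25.
Model training must finish before evaluation (must start by hour 25, minus 3-hour gap → hour 22). With a 3-hour duration, model training must start by 22 − 3 = hour 19.
Calibration must finish by hour 30; it takes 7 hours, so it must start by 30 − 7 = hour 23.
Train/test split must finish in time for model training (must start by hour 19); calibration (must start by hour 23). The tightest is hour 19, so train/test split must start by 19 − 2 = hour 17.

17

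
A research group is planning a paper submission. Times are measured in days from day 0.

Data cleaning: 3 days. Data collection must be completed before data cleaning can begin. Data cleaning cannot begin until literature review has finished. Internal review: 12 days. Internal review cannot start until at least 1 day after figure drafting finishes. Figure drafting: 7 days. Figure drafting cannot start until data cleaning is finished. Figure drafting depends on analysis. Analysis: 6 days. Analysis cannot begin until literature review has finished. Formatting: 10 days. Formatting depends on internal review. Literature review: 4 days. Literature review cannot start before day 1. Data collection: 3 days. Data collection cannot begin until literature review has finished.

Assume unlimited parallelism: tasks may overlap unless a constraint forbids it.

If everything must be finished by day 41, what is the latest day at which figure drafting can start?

11

To finish by day 41, formatting (duration 10) must start no later than day 31.
Internal review must finish before formatting (must start by day 31). With a 12-day duration, internal review must start by 31 − 12 = day 19.
Since internal review (must start by day 19, minus 1-day gap → day 18) depends on it, figure drafting must finish by day 18. Backing off its 7-day duration gives a latest start of day 11.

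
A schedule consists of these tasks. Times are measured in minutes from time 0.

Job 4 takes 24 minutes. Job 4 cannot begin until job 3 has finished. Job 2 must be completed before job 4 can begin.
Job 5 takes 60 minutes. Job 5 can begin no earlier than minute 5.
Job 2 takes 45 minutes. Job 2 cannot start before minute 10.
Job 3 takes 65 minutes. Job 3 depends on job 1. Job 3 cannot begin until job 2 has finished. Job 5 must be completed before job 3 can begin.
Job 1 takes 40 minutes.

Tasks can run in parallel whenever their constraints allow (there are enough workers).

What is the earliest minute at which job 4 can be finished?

Job 5 waits on its own release at minute 5, so it starts at minute 5 and finishes at 5 + 60 = minute 65.
Job 2 cannot begin until its own release at minute 10. It runs from minute 10 to 10 + 45 = minute 55.
Job 1 can start immediately at minute 0; it finishes at minute 40.
Job 3 has to wait for job 1 (finishes minute 40); job 2 (finishes minute 55); job 5 (finishes minute 65). The latest of these is minute 65, so job 3 runs minute 65 to 65 + 65 = minute 130.
Job 4 needs all of job 3 (finishes minute 130); job 2 (finishes minute 55). That puts its earliest start at minute 130; it finishes at 130 + 24 = minute 154.

154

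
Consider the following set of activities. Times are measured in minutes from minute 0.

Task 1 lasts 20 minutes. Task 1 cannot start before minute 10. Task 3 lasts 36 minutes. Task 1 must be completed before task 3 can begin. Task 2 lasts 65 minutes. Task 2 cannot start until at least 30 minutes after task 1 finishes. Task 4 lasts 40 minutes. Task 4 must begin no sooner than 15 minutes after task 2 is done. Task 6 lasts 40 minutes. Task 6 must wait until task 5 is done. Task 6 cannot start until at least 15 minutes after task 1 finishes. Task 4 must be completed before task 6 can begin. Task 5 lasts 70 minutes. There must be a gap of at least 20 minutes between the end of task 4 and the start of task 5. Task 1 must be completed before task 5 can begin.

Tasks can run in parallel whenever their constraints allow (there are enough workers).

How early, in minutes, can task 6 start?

Task 1 waits on its own release at minute 10, so it starts at minute 10 and finishes at 10 + 20 = minute 30.
Task 2 waits on task 1 (finishes minute 30, plus 30-minute gap → minute 60), so it starts at minute 60 and finishes at 60 + 65 = minute 125.
Task 4 waits on task 2 (finishes minute 125, plus 15-minute gap → minute 140), so it starts at minute 140 and finishes at 140 + 40 = minute 180.
Task 5 cannot start until task 4 (finishes minute 180, plus 20-minute gap → minute 200); task 1 (finishes minute 30). The controlling bound is minute 200, so task 5 finishes at 200 + 70 = minute 270.
Task 6 waits on task 5 (finishes minute 270); task 1 (finishes minute 30, plus 15-minute gap → minute 45); task 4 (finishes minute 180). The latest of these is minute 270, which is the earliest task 6 can start.

270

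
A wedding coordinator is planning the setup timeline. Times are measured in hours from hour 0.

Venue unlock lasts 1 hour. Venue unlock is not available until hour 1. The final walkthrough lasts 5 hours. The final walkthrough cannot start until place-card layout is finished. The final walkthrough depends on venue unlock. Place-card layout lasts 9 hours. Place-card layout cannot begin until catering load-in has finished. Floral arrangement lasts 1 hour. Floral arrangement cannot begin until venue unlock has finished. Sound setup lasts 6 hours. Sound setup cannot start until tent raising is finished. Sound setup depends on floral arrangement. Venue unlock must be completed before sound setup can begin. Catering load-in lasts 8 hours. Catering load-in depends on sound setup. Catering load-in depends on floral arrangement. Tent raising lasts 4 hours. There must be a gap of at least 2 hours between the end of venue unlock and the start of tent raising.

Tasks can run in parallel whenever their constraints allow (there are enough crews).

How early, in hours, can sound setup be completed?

After its own release at hour 1, venue unlock can start at hour 1 and finishes at hour 2.
After venue unlock (finishes hour 2), floral arrangement can start at hour 2 and finishes at hour 3.
Tent raising waits on venue unlock (finishes hour 2, plus 2-hour gap → hour 4), so it starts at hour 4 and finishes at 4 + 4 = hour 8.
Sound setup needs all of tent raising (finishes hour 8); floral arrangement (finishes hour 3); venue unlock (finishes hour 2). That puts its earliest start at hour 8; it finishes at 8 + 6 = hour 14.

14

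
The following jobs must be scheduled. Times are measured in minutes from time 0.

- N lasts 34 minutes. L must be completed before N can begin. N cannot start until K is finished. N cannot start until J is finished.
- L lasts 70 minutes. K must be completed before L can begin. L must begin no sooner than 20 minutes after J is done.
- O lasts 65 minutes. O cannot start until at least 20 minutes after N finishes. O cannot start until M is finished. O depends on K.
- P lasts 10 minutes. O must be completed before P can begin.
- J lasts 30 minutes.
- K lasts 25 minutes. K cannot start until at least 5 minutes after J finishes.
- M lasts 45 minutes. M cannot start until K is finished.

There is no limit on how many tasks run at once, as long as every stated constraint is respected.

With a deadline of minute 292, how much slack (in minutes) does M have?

Nothing blocks J, so it runs from minute 0 to minute 30.
After J (finishes minute 30, plus 5-minute gap → minute 35), K can start at minute 35 and finishes at minute 60.
M cannot begin until K (finishes minute 60). It runs from minute 60 to 60 + 45 = minute 105.

Working backward from the deadline:
P must finish by minute 292; it takes 10 minutes, so it must start by 292 − 10 = minute 282.
O feeds into P (must start by minute 282); so O must finish by minute 282 and therefore start by minute 217.
Since O (must start by minute 217) depends on it, M must finish by minute 217. Backing off its 45-minute duration gives a latest start of minute 172.
So M can start as early as minute 60 and as late as minute 172, giving 172 − 60 = 112 minutes of slack.

112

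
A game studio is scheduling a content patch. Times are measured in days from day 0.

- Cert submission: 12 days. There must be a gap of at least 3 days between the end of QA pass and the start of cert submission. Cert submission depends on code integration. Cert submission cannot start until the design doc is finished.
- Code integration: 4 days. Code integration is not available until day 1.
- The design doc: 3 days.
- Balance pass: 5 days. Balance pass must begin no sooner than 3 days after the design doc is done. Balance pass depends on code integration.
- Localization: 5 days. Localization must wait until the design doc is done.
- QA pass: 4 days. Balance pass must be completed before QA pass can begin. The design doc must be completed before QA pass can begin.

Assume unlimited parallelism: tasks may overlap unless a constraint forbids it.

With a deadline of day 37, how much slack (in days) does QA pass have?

After its own release at day 1, code integration can start at day 1 and finishes at day 5.
The design doc has no prerequisites, so it starts at day 0 and finishes at day 3.
Balance pass has to wait for the design doc (finishes day 3, plus 3-day gap → day 6); code integration (finishes day 5). The latest of these is day 6, so balance pass runs day 6 to 6 + 5 = day 11.
QA pass cannot start until balance pass (finishes day 11); the design doc (finishes day 3). The controlling bound is day 11, so QA pass finishes at 11 + 4 = day 15.

Working backward from the deadline:
Cert submission has no dependents, so it just needs to finish by day 37. Starting by 37 − 12 = day 25 achieves that.
QA pass must finish before cert submission (must start by day 25, minus 3-day gap → day 22). With a 4-day duration, QA pass must start by 22 − 4 = day 18.
So QA pass can start as early as day 11 and as late as day 18, giving 18 − 11 = 7 days of slack.

7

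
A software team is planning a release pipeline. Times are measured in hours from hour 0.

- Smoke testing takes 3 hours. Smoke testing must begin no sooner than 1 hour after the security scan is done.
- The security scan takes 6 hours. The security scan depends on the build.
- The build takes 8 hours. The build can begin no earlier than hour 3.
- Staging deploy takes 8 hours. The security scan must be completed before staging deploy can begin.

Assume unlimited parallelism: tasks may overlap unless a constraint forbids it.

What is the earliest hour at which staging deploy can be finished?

The build cannot begin until its own release at hour 3. It runs from hour 3 to 3 + 8 = hour 11.
After the build (finishes hour 11), the security scan can start at hour 11 and finishes at hour 17.
After the security scan (finishes hour 17), staging deploy can start at hour 17 and finishes at hour 25.

25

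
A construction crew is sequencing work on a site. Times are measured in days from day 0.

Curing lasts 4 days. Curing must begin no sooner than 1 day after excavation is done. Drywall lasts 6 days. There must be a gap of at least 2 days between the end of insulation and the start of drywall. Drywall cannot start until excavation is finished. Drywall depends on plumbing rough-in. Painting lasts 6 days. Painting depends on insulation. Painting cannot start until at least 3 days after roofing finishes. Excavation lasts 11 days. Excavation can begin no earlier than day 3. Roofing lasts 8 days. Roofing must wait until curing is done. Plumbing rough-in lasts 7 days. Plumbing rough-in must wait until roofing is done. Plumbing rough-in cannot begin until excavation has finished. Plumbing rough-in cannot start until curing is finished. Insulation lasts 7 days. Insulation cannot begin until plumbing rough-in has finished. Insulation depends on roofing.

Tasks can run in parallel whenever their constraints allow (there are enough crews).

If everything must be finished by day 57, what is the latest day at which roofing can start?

27

Nothing follows drywall; the deadline of day 57 is its only limit. It must start by 57 − 6 = day 51.
Painting has no dependents, so it just needs to finish by day 57. Starting by 57 − 6 = day 51 achieves that.
For insulation: drywall (must start by day 51, minus 2-day gap → day 49); painting (must start by day 51). The most restrictive is day 49; with a 7-day duration, insulation must start by day 42.
Plumbing rough-in has several dependents: insulation (must start by day 42); drywall (must start by day 51). The earliest of those limits is day 42, so plumbing rough-in must start by 42 − 7 = day 35.
Roofing has several dependents: plumbing rough-in (must start by day 35); insulation (must start by day 42); painting (must start by day 51, minus 3-day gap → day 48). The earliest of those limits is day 35, so roofing must start by 35 − 8 = day 27.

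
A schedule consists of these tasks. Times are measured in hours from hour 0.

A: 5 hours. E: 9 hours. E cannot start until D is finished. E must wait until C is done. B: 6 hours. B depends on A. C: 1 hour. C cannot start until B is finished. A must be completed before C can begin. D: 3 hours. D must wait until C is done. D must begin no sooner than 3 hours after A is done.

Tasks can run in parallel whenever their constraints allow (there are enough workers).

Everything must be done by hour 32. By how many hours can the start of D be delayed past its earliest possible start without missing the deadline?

8

Nothing blocks A, so it runs from hour 0 to hour 5.
B cannot begin until A (finishes hour 5). It runs from hour 5 to 5 + 6 = hour 11.
C needs all of B (finishes hour 11); A (finishes hour 5). That puts its earliest start at hour 11; it finishes at 11 + 1 = hour 12.
D has to wait for C (finishes hour 12); A (finishes hour 5, plus 3-hour gap → hour 8). The latest of these is hour 12, so D runs hour 12 to 12 + 3 = hour 15.

Working backward from the deadline:
E must finish by hour 32; it takes 9 hours, so it must start by 32 − 9 = hour 23.
D feeds into E (must start by hour 23); so D must finish by hour 23 and therefore start by hour 20.
So D can start as early as hour 12 and as late as hour 20, giving 20 − 12 = 8 hours of slack.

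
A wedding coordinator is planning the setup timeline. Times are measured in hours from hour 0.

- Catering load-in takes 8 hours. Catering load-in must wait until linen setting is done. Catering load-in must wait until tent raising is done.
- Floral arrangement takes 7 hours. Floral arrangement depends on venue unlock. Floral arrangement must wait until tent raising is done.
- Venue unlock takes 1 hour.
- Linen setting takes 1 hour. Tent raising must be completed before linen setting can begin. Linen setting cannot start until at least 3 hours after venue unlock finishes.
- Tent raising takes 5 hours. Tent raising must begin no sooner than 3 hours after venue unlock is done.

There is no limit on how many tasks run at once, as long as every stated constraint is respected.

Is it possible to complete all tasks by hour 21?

Yes

Nothing blocks venue unlock, so it runs from hour 0 to hour 1.
Tent raising cannot begin until venue unlock (finishes hour 1, plus 3-hour gap → hour 4). It runs from hour 4 to 4 + 5 = hour 9.
Floral arrangement cannot start until venue unlock (finishes hour 1); tent raising (finishes hour 9). The controlling bound is hour 9, so floral arrangement finishes at 9 + 7 = hour 16.
Linen setting needs all of tent raising (finishes hour 9); venue unlock (finishes hour 1, plus 3-hour gap → hour 4). That puts its earliest start at hour 9; it finishes at 9 + 1 = hour 10.
Catering load-in needs all of linen setting (finishes hour 10); tent raising (finishes hour 9). That puts its earliest start at hour 10; it finishes at 10 + 8 = hour 18.
Every task is finished by hour 18, which is no later than the deadline of 21, so the schedule is feasible.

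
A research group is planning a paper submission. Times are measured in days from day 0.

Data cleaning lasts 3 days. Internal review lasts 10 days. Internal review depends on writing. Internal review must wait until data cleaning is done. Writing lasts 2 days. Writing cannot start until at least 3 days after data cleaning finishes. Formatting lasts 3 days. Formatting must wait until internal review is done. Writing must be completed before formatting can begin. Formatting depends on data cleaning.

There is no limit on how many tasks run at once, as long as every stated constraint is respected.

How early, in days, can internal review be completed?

18

Nothing blocks data cleaning, so it runs from day 0 to day 3.
Writing cannot begin until data cleaning (finishes day 3, plus 3-day gap → day 6). It runs from day 6 to 6 + 2 = day 8.
Internal review needs all of writing (finishes day 8); data cleaning (finishes day 3). That puts its earliest start at day 8; it finishes at 8 + 10 = day 18.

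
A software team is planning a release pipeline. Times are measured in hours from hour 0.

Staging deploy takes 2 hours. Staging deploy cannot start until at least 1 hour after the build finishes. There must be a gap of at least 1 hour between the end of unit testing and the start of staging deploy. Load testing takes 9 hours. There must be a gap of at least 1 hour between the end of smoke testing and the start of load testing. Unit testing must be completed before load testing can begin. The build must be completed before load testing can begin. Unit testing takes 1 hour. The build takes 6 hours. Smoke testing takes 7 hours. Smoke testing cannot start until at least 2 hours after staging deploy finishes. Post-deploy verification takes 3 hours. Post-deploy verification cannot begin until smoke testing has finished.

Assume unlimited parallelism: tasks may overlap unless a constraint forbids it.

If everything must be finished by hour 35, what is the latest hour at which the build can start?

7

Load testing must finish by hour 35; it takes 9 hours, so it must start by 35 − 9 = hour 26.
Post-deploy verification must finish by hour 35; it takes 3 hours, so it must start by 35 − 3 = hour 32.
Smoke testing must finish in time for load testing (must start by hour 26, minus 1-hour gap → hour 25); post-deploy verification (must start by hour 32). The tightest is hour 25, so smoke testing must start by 25 − 7 = hour 18.
Staging deploy must finish before smoke testing (must start by hour 18, minus 2-hour gap → hour 16). With a 2-hour duration, staging deploy must start by 16 − 2 = hour 14.
The build feeds staging deploy (must start by hour 14, minus 1-hour gap → hour 13); load testing (must start by hour 26). Taking the minimum, the build must finish by hour 13 and start by 13 − 6 = hour 7.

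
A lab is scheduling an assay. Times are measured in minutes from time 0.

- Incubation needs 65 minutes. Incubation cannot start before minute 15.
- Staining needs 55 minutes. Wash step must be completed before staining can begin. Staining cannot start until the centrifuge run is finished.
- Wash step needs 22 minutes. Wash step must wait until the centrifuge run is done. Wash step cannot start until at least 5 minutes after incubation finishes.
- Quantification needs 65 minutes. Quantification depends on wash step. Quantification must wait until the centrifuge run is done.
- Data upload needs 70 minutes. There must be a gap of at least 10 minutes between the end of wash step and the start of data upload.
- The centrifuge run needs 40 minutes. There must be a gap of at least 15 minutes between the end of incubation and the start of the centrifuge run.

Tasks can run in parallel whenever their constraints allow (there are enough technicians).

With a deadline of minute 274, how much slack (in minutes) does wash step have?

37

After its own release at minute 15, incubation can start at minute 15 and finishes at minute 80.
The centrifuge run waits on incubation (finishes minute 80, plus 15-minute gap → minute 95), so it starts at minute 95 and finishes at 95 + 40 = minute 135.
Wash step needs all of the centrifuge run (finishes minute 135); incubation (finishes minute 80, plus 5-minute gap → minute 85). That puts its earliest start at minute 135; it finishes at 135 + 22 = minute 157.

Working backward from the deadline:
Staining has no dependents, so it just needs to finish by minute 274. Starting by 274 − 55 = minute 219 achieves that.
Nothing follows quantification; the deadline of minute 274 is its only limit. It must start by 274 − 65 = minute 209.
Data upload must finish by minute 274; it takes 70 minutes, so it must start by 274 − 70 = minute 204.
Wash step must finish in time for staining (must start by minute 219); quantification (must start by minute 209); data upload (must start by minute 204, minus 10-minute gap → minute 194). The tightest is minute 194, so wash step must start by 194 − 22 = minute 172.
So wash step can start as early as minute 135 and as late as minute 172, giving 172 − 135 = 37 minutes of slack.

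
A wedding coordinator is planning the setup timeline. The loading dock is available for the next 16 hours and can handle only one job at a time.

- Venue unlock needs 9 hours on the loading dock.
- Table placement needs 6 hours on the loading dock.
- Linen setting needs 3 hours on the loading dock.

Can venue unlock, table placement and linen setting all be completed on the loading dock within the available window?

No

Running back to back, the jobs need 9 + 6 + 3 = 18 hours on the loading dock.
Since 18 > 16, they cannot all fit.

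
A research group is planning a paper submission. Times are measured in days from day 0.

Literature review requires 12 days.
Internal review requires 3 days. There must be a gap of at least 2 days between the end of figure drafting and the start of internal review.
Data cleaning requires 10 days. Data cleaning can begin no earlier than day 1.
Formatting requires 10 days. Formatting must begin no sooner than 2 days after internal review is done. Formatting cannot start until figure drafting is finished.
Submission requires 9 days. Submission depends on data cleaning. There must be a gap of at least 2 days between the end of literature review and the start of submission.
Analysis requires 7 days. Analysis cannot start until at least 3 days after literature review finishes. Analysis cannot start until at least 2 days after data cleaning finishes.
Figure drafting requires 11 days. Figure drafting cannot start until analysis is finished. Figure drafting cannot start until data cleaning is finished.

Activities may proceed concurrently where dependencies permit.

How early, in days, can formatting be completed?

50

After its own release at day 1, data cleaning can start at day 1 and finishes at day 11.
Literature review can start immediately at day 0; it finishes at day 12.
For analysis: literature review (finishes day 12, plus 3-day gap → day 15); data cleaning (finishes day 11, plus 2-day gap → day 13). Taking the maximum gives a start of day 15, and it finishes at 15 + 7 = day 22.
For figure drafting: analysis (finishes day 22); data cleaning (finishes day 11). Taking the maximum gives a start of day 22, and it finishes at 22 + 11 = day 33.
Internal review waits on figure drafting (finishes day 33, plus 2-day gap → day 35), so it starts at day 35 and finishes at 35 + 3 = day 38.
Formatting cannot start until internal review (finishes day 38, plus 2-day gap → day 40); figure drafting (finishes day 33). The controlling bound is day 40, so formatting finishes at 40 + 10 = day 50.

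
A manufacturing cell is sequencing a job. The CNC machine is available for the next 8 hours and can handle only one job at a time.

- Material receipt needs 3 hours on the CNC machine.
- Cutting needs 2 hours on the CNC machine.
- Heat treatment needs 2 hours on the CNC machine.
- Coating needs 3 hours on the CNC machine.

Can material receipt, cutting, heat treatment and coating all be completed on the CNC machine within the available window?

Running back to back, the jobs need 3 + 2 + 2 + 3 = 10 hours on the CNC machine.
Since 10 > 8, they cannot all fit.

No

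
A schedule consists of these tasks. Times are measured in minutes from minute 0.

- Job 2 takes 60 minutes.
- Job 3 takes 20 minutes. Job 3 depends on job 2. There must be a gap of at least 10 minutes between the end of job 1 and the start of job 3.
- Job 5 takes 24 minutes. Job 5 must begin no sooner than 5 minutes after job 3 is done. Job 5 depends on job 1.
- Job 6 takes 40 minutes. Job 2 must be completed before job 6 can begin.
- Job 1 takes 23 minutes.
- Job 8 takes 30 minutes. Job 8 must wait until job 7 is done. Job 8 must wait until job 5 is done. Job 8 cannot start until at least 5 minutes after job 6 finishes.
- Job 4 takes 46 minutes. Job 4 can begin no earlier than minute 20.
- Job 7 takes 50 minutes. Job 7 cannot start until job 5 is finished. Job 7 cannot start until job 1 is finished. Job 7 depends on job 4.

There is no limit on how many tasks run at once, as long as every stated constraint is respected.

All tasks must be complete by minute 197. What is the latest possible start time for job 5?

93

To finish by minute 197, job 8 (duration 30) must start no later than minute 167.
Job 7 feeds into job 8 (must start by minute 167); so job 7 must finish by minute 167 and therefore start by minute 117.
Job 5 feeds job 7 (must start by minute 117); job 8 (must start by minute 167). Taking the minimum, job 5 must finish by minute 117 and start by 117 − 24 = minute 93.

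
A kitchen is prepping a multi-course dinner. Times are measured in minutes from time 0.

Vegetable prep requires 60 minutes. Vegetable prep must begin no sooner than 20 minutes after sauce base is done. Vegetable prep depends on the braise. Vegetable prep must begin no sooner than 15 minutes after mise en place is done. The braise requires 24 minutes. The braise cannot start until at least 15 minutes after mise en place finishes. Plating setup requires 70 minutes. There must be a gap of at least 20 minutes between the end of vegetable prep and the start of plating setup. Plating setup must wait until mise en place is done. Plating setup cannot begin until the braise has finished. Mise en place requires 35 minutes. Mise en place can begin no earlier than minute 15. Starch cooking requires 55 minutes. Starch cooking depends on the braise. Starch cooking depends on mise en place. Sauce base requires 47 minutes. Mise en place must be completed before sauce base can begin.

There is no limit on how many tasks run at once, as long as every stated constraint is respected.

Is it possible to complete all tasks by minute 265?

Mise en place cannot begin until its own release at minute 15. It runs from minute 15 to 15 + 35 = minute 50.
The braise cannot begin until mise en place (finishes minute 50, plus 15-minute gap → minute 65). It runs from minute 65 to 65 + 24 = minute 89.
For starch cooking: the braise (finishes minute 89); mise en place (finishes minute 50). Taking the maximum gives a start of minute 89, and it finishes at 89 + 55 = minute 144.
Sauce base cannot begin until mise en place (finishes minute 50). It runs from minute 50 to 50 + 47 = minute 97.
Vegetable prep needs all of sauce base (finishes minute 97, plus 20-minute gap → minute 117); the braise (finishes minute 89); mise en place (finishes minute 50, plus 15-minute gap → minute 65). That puts its earliest start at minute 117; it finishes at 117 + 60 = minute 177.
Plating setup cannot start until vegetable prep (finishes minute 177, plus 20-minute gap → minute 197); mise en place (finishes minute 50); the braise (finishes minute 89). The controlling bound is minute 197, so plating setup finishes at 197 + 70 = minute 267.
The earliest everything can be done is minute 267, which is after the deadline of 265, so it is not possible.

No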